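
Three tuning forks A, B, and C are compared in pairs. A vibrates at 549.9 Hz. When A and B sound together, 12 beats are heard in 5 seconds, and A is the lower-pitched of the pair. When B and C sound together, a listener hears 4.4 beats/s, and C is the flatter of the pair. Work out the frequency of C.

547.9 Hz

A–B: Beat frequency = 12/5 = 2.4 Hz.
B is above A, so f_B = 549.9 + 2.4 = 552.3 Hz.
C is below B, so f_C = 552.3 − 4.4 = 547.9 Hz.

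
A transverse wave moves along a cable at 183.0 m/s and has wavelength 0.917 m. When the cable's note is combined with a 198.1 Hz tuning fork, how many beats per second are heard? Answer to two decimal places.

1.46 Hz

Source frequency f = v/λ = 183.0/0.917 = 199.5638 Hz.
f_beat = |199.5638 − 198.1| = 1.46 Hz.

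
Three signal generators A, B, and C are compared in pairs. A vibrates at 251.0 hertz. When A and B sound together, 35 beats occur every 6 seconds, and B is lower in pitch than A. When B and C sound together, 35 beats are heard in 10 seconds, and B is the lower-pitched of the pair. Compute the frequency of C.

248.6667 Hz

A–B: Beat frequency = 35/6 = 5.8333 Hz.
B is below A, so f_B = 251.0 − 5.8333 = 245.1667 Hz.
B–C: Beat frequency = 35/10 = 3.5 Hz.
C is above B, so f_C = 245.1667 + 3.5 = 248.6667 Hz.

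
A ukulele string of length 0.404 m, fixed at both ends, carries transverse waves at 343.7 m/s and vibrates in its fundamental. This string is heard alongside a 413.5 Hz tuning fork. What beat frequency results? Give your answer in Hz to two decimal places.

11.87 Hz

For a string fixed at both ends, f_n = n·v/(2L) = 1·343.7/(2·0.404) = 425.3713 Hz.
f_beat = |425.3713 − 413.5| = 11.87 Hz.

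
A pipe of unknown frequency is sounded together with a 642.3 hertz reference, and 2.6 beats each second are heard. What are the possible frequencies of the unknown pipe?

|f − 642.3| = 2.6, so f = 642.3 ± 2.6.

639.7 Hz or 644.9 Hz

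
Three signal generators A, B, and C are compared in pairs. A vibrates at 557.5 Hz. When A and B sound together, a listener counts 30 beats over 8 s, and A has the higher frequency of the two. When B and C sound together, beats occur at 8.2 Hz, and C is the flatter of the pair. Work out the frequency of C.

A–B: Beat frequency = 30/8 = 3.75 Hz.
B is below A, so f_B = 557.5 − 3.75 = 553.75 Hz.
C is below B, so f_C = 553.75 − 8.2 = 545.55 Hz.

545.55 Hz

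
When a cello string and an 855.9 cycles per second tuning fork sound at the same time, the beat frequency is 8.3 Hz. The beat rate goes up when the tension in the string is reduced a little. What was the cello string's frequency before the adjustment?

847.6 Hz

|f − 855.9| = 8.3, so the cello string was at either 847.6 Hz or 864.2 Hz.
Lower tension means lower frequency; the adjustment lowers the cello string's frequency.
The beat rate rose, so the adjustment moved the cello string further from 855.9 Hz — it was already below the reference.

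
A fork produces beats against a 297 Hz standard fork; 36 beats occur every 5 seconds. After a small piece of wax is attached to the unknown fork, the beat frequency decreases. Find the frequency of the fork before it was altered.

304.2 Hz

Beat frequency = 36/5 = 7.2 Hz.
|f − 297| = 7.2, so the fork was at either 289.8 Hz or 304.2 Hz.
Loading a fork with wax lowers its frequency; the adjustment lowers the fork's frequency.
The beat rate fell, so the adjustment moved the fork toward 297 Hz — it must have started above the reference.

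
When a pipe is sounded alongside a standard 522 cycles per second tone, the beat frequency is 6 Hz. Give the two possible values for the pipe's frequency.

516 Hz or 528 Hz

|f − 522| = 6, so f = 522 ± 6.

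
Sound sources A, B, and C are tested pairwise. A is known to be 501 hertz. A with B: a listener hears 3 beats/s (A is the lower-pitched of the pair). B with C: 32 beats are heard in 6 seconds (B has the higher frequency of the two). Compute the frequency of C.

498.6667 Hz

B is above A, so f_B = 501 + 3 = 504 Hz.
B–C: Beat frequency = 32/6 = 5.3333 Hz.
C is below B, so f_C = 504 − 5.3333 = 498.6667 Hz.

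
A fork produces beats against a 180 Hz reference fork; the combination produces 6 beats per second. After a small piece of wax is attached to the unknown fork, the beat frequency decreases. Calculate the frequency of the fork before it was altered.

|f − 180| = 6, so the fork was at either 174 Hz or 186 Hz.
Loading a fork with wax lowers its frequency; the adjustment lowers the fork's frequency.
The beat rate fell, so the adjustment moved the fork toward 180 Hz — it must have started above the reference.

186 Hz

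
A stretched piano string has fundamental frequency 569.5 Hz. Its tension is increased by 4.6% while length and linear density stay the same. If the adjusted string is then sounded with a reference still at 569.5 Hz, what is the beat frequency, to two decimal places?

For a string, f ∝ √T, so the new frequency is 569.5·√1.046 = 582.4512 Hz.
f_beat = |582.4512 − 569.5| = 12.95 Hz.

12.95 Hz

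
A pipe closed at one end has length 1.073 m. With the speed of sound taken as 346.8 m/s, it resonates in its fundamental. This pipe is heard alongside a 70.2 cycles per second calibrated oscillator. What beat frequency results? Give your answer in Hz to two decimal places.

Closed pipe (odd harmonics): f_n = n·v/(4L) = 1·346.8/(4·1.073) = 80.8015 Hz.
f_beat = |80.8015 − 70.2| = 10.60 Hz.

10.60 Hz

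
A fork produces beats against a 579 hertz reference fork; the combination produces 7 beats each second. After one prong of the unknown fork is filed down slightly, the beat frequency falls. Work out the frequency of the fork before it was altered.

572 Hz

|f − 579| = 7, so the fork was at either 572 Hz or 586 Hz.
Filing a prong removes mass and raises the fork's frequency; the adjustment raises the fork's frequency.
The beat rate fell, so the adjustment moved the fork toward 579 Hz — it must have started below the reference.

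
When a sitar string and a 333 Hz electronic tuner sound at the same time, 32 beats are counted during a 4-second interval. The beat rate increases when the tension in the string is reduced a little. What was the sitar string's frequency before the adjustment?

325 Hz

Beat frequency = 32/4 = 8 Hz.
|f − 333| = 8, so the sitar string was at either 325 Hz or 341 Hz.
Lower tension means lower frequency; the adjustment lowers the sitar string's frequency.
The beat rate rose, so the adjustment moved the sitar string further from 333 Hz — it was already below the reference.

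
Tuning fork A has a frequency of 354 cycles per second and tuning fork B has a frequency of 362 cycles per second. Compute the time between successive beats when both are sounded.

f_beat = |354 − 362| = 8 Hz.
Beat period T = 1 / f_beat = 1 / 8 s.

0.125 s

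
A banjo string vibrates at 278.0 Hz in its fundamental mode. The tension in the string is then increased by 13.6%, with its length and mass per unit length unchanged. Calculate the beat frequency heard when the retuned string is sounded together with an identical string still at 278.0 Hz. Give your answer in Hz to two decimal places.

18.30 Hz

For a string, f ∝ √T, so the new frequency is 278.0·√1.136 = 296.3016 Hz.
f_beat = |296.3016 − 278.0| = 18.30 Hz.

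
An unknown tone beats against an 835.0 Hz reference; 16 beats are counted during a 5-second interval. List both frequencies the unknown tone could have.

831.8 Hz or 838.2 Hz

Beat frequency = 16/5 = 3.2 Hz.
|f − 835.0| = 3.2, so f = 835.0 ± 3.2.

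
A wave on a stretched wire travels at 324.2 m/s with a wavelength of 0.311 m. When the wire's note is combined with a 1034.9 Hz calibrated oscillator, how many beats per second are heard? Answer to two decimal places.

Source frequency f = v/λ = 324.2/0.311 = 1042.4437 Hz.
f_beat = |1042.4437 − 1034.9| = 7.54 Hz.

7.54 Hz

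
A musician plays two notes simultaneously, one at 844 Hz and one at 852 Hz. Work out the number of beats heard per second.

The beat frequency equals the magnitude of the frequency difference.
|844 − 852| = 8 Hz.

8 Hz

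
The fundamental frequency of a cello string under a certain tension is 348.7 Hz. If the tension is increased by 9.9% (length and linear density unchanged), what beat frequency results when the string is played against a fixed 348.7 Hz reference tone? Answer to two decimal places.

For a string, f ∝ √T, so the new frequency is 348.7·√1.099 = 365.5534 Hz.
f_beat = |365.5534 − 348.7| = 16.85 Hz.

16.85 Hz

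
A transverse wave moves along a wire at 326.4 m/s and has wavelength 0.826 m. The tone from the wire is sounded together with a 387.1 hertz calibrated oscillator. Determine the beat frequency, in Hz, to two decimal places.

8.06 Hz

Source frequency f = v/λ = 326.4/0.826 = 395.1574 Hz.
f_beat = |395.1574 − 387.1| = 8.06 Hz.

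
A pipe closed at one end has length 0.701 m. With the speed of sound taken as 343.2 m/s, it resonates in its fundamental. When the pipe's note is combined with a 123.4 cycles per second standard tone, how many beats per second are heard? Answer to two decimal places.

Closed pipe (odd harmonics): f_n = n·v/(4L) = 1·343.2/(4·0.701) = 122.3966 Hz.
f_beat = |122.3966 − 123.4| = 1.00 Hz.

1.00 Hz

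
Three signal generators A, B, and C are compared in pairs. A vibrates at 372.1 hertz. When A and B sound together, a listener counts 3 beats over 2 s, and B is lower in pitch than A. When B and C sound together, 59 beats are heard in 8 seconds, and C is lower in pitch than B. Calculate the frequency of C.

363.225 Hz

A–B: Beat frequency = 3/2 = 1.5 Hz.
B is below A, so f_B = 372.1 − 1.5 = 370.6 Hz.
B–C: Beat frequency = 59/8 = 7.375 Hz.
C is below B, so f_C = 370.6 − 7.375 = 363.225 Hz.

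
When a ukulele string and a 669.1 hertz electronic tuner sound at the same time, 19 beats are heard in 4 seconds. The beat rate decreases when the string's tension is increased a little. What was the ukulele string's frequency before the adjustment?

664.35 Hz

Beat frequency = 19/4 = 4.75 Hz.
|f − 669.1| = 4.75, so the ukulele string was at either 664.35 Hz or 673.85 Hz.
Higher tension means higher frequency; the adjustment raises the ukulele string's frequency.
The beat rate fell, so the adjustment moved the ukulele string toward 669.1 Hz — it must have started below the reference.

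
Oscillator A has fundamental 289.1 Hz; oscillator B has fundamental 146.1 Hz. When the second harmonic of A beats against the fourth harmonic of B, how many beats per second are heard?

Second harmonic of the first: 2·289.1 = 578.2 Hz.
Fourth harmonic of the second: 4·146.1 = 584.4 Hz.
f_beat = |578.2 − 584.4| = 6.2 Hz.

6.2 Hz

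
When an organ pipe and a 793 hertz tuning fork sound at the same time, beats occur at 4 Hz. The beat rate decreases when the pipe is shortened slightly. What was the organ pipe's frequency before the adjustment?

789 Hz

|f − 793| = 4, so the organ pipe was at either 789 Hz or 797 Hz.
A shorter pipe has a higher fundamental; the adjustment raises the organ pipe's frequency.
The beat rate fell, so the adjustment moved the organ pipe toward 793 Hz — it must have started below the reference.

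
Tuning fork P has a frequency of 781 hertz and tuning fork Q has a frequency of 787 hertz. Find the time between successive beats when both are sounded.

0.167 s

f_beat = |781 − 787| = 6 Hz.
Beat period T = 1 / f_beat = 1 / 6 s.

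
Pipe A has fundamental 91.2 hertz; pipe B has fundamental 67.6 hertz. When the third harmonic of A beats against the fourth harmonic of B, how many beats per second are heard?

Third harmonic of the first: 3·91.2 = 273.6 Hz.
Fourth harmonic of the second: 4·67.6 = 270.4 Hz.
f_beat = |273.6 − 270.4| = 3.2 Hz.

3.2 Hz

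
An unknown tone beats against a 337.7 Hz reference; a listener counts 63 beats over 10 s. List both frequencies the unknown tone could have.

Beat frequency = 63/10 = 6.3 Hz.
|f − 337.7| = 6.3, so f = 337.7 ± 6.3.

331.4 Hz or 344 Hz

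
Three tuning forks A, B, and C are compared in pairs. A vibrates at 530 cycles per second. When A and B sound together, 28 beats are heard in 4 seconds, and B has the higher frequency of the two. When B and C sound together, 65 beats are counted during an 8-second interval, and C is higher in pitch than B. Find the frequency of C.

A–B: Beat frequency = 28/4 = 7 Hz.
B is above A, so f_B = 530 + 7 = 537 Hz.
B–C: Beat frequency = 65/8 = 8.125 Hz.
C is above B, so f_C = 537 + 8.125 = 545.125 Hz.

545.125 Hz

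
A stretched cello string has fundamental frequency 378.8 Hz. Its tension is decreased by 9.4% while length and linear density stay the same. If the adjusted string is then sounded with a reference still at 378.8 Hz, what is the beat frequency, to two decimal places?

18.24 Hz

For a string, f ∝ √T, so the new frequency is 378.8·√0.906 = 360.5571 Hz.
f_beat = |360.5571 − 378.8| = 18.24 Hz.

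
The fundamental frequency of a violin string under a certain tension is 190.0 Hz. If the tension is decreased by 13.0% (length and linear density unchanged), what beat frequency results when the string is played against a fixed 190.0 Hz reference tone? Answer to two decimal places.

12.78 Hz

For a string, f ∝ √T, so the new frequency is 190.0·√0.870 = 177.2202 Hz.
f_beat = |177.2202 − 190.0| = 12.78 Hz.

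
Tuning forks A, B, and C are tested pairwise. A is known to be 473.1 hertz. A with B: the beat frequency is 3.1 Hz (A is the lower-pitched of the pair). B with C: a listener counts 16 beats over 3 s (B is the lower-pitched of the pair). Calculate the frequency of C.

481.5333 Hz

B is above A, so f_B = 473.1 + 3.1 = 476.2 Hz.
B–C: Beat frequency = 16/3 = 5.3333 Hz.
C is above B, so f_C = 476.2 + 5.3333 = 481.5333 Hz.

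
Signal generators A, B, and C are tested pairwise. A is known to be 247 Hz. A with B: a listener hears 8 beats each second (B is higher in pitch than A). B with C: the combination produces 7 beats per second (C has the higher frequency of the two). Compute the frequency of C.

B is above A, so f_B = 247 + 8 = 255 Hz.
C is above B, so f_C = 255 + 7 = 262 Hz.

262 Hz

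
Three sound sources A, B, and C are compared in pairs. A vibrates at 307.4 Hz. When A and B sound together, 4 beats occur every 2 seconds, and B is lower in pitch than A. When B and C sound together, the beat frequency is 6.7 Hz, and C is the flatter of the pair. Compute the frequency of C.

298.7 Hz

A–B: Beat frequency = 4/2 = 2 Hz.
B is below A, so f_B = 307.4 − 2 = 305.4 Hz.
C is below B, so f_C = 305.4 − 6.7 = 298.7 Hz.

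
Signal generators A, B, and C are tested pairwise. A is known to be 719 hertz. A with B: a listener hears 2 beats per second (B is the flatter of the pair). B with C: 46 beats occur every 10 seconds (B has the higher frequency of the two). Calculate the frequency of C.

B is below A, so f_B = 719 − 2 = 717 Hz.
B–C: Beat frequency = 46/10 = 4.6 Hz.
C is below B, so f_C = 717 − 4.6 = 712.4 Hz.

712.4 Hz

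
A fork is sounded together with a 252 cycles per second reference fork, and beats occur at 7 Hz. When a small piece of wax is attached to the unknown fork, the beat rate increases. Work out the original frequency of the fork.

|f − 252| = 7, so the fork was at either 245 Hz or 259 Hz.
Loading a fork with wax lowers its frequency; the adjustment lowers the fork's frequency.
The beat rate rose, so the adjustment moved the fork further from 252 Hz — it was already below the reference.

245 Hz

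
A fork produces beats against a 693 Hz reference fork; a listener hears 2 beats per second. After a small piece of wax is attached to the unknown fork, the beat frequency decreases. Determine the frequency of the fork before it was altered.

|f − 693| = 2, so the fork was at either 691 Hz or 695 Hz.
Loading a fork with wax lowers its frequency; the adjustment lowers the fork's frequency.
The beat rate fell, so the adjustment moved the fork toward 693 Hz — it must have started above the reference.

695 Hz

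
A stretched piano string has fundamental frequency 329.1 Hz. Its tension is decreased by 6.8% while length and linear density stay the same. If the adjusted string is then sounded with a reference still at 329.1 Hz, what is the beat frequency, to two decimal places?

For a string, f ∝ √T, so the new frequency is 329.1·√0.932 = 317.7136 Hz.
f_beat = |317.7136 − 329.1| = 11.39 Hz.

11.39 Hz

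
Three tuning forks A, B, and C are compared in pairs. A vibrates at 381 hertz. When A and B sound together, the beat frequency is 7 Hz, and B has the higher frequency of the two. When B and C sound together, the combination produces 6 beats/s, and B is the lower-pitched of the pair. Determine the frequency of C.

B is above A, so f_B = 381 + 7 = 388 Hz.
C is above B, so f_C = 388 + 6 = 394 Hz.

394 Hz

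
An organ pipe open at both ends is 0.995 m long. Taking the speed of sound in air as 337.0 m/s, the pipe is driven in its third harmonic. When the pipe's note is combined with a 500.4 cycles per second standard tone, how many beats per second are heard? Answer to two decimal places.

7.64 Hz

Open pipe: f_n = n·v/(2L) = 3·337.0/(2·0.995) = 508.0402 Hz.
f_beat = |508.0402 − 500.4| = 7.64 Hz.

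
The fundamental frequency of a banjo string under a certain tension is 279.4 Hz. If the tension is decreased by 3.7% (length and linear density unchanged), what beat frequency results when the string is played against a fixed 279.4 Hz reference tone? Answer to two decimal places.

5.22 Hz

For a string, f ∝ √T, so the new frequency is 279.4·√0.963 = 274.1824 Hz.
f_beat = |274.1824 − 279.4| = 5.22 Hz.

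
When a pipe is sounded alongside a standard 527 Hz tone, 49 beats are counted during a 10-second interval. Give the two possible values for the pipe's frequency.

522.1 Hz or 531.9 Hz

Beat frequency = 49/10 = 4.9 Hz.
|f − 527| = 4.9, so f = 527 ± 4.9.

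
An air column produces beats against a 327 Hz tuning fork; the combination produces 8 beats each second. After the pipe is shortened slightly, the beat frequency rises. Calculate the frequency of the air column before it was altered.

|f − 327| = 8, so the air column was at either 319 Hz or 335 Hz.
A shorter pipe has a higher fundamental; the adjustment raises the air column's frequency.
The beat rate rose, so the adjustment moved the air column further from 327 Hz — it was already above the reference.

335 Hz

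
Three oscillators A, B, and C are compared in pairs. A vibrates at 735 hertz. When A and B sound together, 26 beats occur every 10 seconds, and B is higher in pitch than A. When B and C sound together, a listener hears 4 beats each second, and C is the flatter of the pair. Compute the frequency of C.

733.6 Hz

A–B: Beat frequency = 26/10 = 2.6 Hz.
B is above A, so f_B = 735 + 2.6 = 737.6 Hz.
C is below B, so f_C = 737.6 − 4 = 733.6 Hz.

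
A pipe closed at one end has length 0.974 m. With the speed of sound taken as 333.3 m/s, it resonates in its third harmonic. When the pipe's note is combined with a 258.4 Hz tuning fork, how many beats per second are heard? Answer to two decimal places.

1.75 Hz

Closed pipe (odd harmonics): f_n = n·v/(4L) = 3·333.3/(4·0.974) = 256.6478 Hz.
f_beat = |256.6478 − 258.4| = 1.75 Hz.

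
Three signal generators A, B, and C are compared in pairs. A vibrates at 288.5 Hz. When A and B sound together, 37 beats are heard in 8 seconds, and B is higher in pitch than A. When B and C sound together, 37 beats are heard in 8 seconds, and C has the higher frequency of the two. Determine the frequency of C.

A–B: Beat frequency = 37/8 = 4.625 Hz.
B is above A, so f_B = 288.5 + 4.625 = 293.125 Hz.
B–C: Beat frequency = 37/8 = 4.625 Hz.
C is above B, so f_C = 293.125 + 4.625 = 297.75 Hz.

297.75 Hz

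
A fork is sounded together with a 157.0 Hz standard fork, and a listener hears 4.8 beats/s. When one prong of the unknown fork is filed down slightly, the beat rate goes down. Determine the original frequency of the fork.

|f − 157.0| = 4.8, so the fork was at either 152.2 Hz or 161.8 Hz.
Filing a prong removes mass and raises the fork's frequency; the adjustment raises the fork's frequency.
The beat rate fell, so the adjustment moved the fork toward 157.0 Hz — it must have started below the reference.

152.2 Hz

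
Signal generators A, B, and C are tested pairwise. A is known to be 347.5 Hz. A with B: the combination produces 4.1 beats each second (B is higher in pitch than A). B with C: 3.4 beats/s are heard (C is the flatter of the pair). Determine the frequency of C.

348.2 Hz

B is above A, so f_B = 347.5 + 4.1 = 351.6 Hz.
C is below B, so f_C = 351.6 − 3.4 = 348.2 Hz.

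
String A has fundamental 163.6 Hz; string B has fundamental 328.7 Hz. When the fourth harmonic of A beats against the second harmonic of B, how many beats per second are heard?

Fourth harmonic of the first: 4·163.6 = 654.4 Hz.
Second harmonic of the second: 2·328.7 = 657.4 Hz.
f_beat = |654.4 − 657.4| = 3.0 Hz.

3.0 Hz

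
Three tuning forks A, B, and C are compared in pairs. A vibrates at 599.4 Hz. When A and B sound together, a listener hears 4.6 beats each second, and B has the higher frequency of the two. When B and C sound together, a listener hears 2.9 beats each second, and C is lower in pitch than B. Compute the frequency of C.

B is above A, so f_B = 599.4 + 4.6 = 604 Hz.
C is below B, so f_C = 604 − 2.9 = 601.1 Hz.

601.1 Hz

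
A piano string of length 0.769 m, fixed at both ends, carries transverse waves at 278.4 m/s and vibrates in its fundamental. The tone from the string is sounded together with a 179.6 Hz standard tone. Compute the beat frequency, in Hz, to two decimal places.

1.41 Hz

For a string fixed at both ends, f_n = n·v/(2L) = 1·278.4/(2·0.769) = 181.0143 Hz.
f_beat = |181.0143 − 179.6| = 1.41 Hz.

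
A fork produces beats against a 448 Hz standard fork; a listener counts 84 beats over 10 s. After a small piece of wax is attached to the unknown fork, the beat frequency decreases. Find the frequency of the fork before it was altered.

Beat frequency = 84/10 = 8.4 Hz.
|f − 448| = 8.4, so the fork was at either 439.6 Hz or 456.4 Hz.
Loading a fork with wax lowers its frequency; the adjustment lowers the fork's frequency.
The beat rate fell, so the adjustment moved the fork toward 448 Hz — it must have started above the reference.

456.4 Hz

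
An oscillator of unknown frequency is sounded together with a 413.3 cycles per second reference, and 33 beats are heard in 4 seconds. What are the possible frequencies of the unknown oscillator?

405.05 Hz or 421.55 Hz

Beat frequency = 33/4 = 8.25 Hz.
|f − 413.3| = 8.25, so f = 413.3 ± 8.25.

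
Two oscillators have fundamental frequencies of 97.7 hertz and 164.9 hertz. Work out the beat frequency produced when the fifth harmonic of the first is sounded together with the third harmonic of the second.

Fifth harmonic of the first: 5·97.7 = 488.5 Hz.
Third harmonic of the second: 3·164.9 = 494.7 Hz.
f_beat = |488.5 − 494.7| = 6.2 Hz.

6.2 Hz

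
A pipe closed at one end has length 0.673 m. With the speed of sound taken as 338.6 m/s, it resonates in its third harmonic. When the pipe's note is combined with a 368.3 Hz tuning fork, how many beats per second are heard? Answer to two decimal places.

Closed pipe (odd harmonics): f_n = n·v/(4L) = 3·338.6/(4·0.673) = 377.3403 Hz.
f_beat = |377.3403 − 368.3| = 9.04 Hz.

9.04 Hz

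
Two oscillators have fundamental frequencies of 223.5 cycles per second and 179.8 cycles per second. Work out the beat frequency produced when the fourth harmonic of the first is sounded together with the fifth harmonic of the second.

Fourth harmonic of the first: 4·223.5 = 894.0 Hz.
Fifth harmonic of the second: 5·179.8 = 899.0 Hz.
f_beat = |894.0 − 899.0| = 5.0 Hz.

5.0 Hz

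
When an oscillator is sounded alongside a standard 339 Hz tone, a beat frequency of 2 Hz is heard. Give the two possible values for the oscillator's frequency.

|f − 339| = 2, so f = 339 ± 2.

337 Hz or 341 Hz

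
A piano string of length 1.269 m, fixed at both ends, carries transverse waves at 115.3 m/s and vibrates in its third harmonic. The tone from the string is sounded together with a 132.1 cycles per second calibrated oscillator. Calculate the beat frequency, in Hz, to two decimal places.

For a string fixed at both ends, f_n = n·v/(2L) = 3·115.3/(2·1.269) = 136.2884 Hz.
f_beat = |136.2884 − 132.1| = 4.19 Hz.

4.19 Hz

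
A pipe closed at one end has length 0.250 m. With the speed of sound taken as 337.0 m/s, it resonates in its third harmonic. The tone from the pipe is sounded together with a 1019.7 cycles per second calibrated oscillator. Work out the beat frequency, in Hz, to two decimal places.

Closed pipe (odd harmonics): f_n = n·v/(4L) = 3·337.0/(4·0.250) = 1011.0000 Hz.
f_beat = |1011.0000 − 1019.7| = 8.70 Hz.

8.70 Hz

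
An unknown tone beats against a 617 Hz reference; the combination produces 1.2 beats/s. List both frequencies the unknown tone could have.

|f − 617| = 1.2, so f = 617 ± 1.2.

615.8 Hz or 618.2 Hz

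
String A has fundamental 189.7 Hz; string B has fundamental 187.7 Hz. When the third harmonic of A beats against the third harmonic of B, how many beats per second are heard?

Third harmonic of the first: 3·189.7 = 569.1 Hz.
Third harmonic of the second: 3·187.7 = 563.1 Hz.
f_beat = |569.1 − 563.1| = 6.0 Hz.

6.0 Hz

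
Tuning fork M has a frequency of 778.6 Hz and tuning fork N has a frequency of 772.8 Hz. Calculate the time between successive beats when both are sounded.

f_beat = |778.6 − 772.8| = 5.8 Hz.
Beat period T = 1 / f_beat = 1 / 5.8 s.

0.172 s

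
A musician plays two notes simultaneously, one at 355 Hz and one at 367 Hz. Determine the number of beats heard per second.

f_beat = |f₁ − f₂|.
|355 − 367| = 12 Hz.

12 Hz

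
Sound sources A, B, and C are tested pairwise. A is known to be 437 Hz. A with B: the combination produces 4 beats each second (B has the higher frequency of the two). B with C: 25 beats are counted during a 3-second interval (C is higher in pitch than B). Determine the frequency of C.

B is above A, so f_B = 437 + 4 = 441 Hz.
B–C: Beat frequency = 25/3 = 8.3333 Hz.
C is above B, so f_C = 441 + 8.3333 = 449.3333 Hz.

449.3333 Hz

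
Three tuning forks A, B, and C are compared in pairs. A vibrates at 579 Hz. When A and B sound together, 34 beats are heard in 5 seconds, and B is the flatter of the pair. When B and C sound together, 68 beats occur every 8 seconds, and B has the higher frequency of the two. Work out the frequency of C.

A–B: Beat frequency = 34/5 = 6.8 Hz.
B is below A, so f_B = 579 − 6.8 = 572.2 Hz.
B–C: Beat frequency = 68/8 = 8.5 Hz.
C is below B, so f_C = 572.2 − 8.5 = 563.7 Hz.

563.7 Hz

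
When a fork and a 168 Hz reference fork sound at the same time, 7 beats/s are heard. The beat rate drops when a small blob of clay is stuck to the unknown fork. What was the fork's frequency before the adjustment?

175 Hz

|f − 168| = 7, so the fork was at either 161 Hz or 175 Hz.
Adding mass to a fork lowers its frequency; the adjustment lowers the fork's frequency.
The beat rate fell, so the adjustment moved the fork toward 168 Hz — it must have started above the reference.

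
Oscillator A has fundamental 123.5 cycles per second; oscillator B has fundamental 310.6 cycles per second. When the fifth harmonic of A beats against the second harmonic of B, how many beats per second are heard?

Fifth harmonic of the first: 5·123.5 = 617.5 Hz.
Second harmonic of the second: 2·310.6 = 621.2 Hz.
f_beat = |617.5 − 621.2| = 3.7 Hz.

3.7 Hz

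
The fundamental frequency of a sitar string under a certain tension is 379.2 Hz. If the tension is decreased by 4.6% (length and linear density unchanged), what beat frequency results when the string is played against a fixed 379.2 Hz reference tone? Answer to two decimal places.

For a string, f ∝ √T, so the new frequency is 379.2·√0.954 = 370.3757 Hz.
f_beat = |370.3757 − 379.2| = 8.82 Hz.

8.82 Hz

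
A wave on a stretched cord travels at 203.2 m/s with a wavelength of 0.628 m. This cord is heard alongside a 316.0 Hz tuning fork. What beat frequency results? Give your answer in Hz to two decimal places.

7.57 Hz

Source frequency f = v/λ = 203.2/0.628 = 323.5669 Hz.
f_beat = |323.5669 − 316.0| = 7.57 Hz.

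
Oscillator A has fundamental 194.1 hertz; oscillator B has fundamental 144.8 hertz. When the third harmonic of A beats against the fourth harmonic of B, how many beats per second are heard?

3.1 Hz

Third harmonic of the first: 3·194.1 = 582.3 Hz.
Fourth harmonic of the second: 4·144.8 = 579.2 Hz.
f_beat = |582.3 − 579.2| = 3.1 Hz.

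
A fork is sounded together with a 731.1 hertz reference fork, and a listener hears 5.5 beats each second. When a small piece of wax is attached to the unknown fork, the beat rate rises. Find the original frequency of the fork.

725.6 Hz

|f − 731.1| = 5.5, so the fork was at either 725.6 Hz or 736.6 Hz.
Loading a fork with wax lowers its frequency; the adjustment lowers the fork's frequency.
The beat rate rose, so the adjustment moved the fork further from 731.1 Hz — it was already below the reference.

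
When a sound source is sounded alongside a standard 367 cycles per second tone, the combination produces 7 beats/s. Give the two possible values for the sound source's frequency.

360 Hz or 374 Hz

|f − 367| = 7, so f = 367 ± 7.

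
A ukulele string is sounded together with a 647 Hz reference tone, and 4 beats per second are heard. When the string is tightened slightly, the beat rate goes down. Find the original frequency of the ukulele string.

|f − 647| = 4, so the ukulele string was at either 643 Hz or 651 Hz.
Increasing tension raises a string's frequency; the adjustment raises the ukulele string's frequency.
The beat rate fell, so the adjustment moved the ukulele string toward 647 Hz — it must have started below the reference.

643 Hz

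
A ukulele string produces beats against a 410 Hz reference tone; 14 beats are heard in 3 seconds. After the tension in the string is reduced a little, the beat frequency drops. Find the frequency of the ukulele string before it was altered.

Beat frequency = 14/3 = 4.6667 Hz.
|f − 410| = 4.6667, so the ukulele string was at either 405.3333 Hz or 414.6667 Hz.
Lower tension means lower frequency; the adjustment lowers the ukulele string's frequency.
The beat rate fell, so the adjustment moved the ukulele string toward 410 Hz — it must have started above the reference.

414.6667 Hz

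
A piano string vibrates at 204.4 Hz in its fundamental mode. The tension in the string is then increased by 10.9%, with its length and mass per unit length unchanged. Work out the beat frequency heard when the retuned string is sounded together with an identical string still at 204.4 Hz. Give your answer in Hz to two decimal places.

For a string, f ∝ √T, so the new frequency is 204.4·√1.109 = 215.2517 Hz.
f_beat = |215.2517 − 204.4| = 10.85 Hz.

10.85 Hz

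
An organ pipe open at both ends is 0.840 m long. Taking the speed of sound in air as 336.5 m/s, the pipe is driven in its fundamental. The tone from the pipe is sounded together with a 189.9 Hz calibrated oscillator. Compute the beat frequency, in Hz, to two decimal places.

Open pipe: f_n = n·v/(2L) = 1·336.5/(2·0.840) = 200.2976 Hz.
f_beat = |200.2976 − 189.9| = 10.40 Hz.

10.40 Hz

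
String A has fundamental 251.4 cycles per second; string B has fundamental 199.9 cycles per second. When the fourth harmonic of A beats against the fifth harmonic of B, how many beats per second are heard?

Fourth harmonic of the first: 4·251.4 = 1005.6 Hz.
Fifth harmonic of the second: 5·199.9 = 999.5 Hz.
f_beat = |1005.6 − 999.5| = 6.1 Hz.

6.1 Hz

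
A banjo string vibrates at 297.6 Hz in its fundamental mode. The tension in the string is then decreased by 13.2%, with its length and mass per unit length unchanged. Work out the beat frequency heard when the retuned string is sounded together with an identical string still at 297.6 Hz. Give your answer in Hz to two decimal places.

20.34 Hz

For a string, f ∝ √T, so the new frequency is 297.6·√0.868 = 277.2636 Hz.
f_beat = |277.2636 − 297.6| = 20.34 Hz.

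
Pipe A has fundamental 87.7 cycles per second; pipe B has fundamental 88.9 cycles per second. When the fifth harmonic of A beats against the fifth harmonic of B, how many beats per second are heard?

6.0 Hz

Fifth harmonic of the first: 5·87.7 = 438.5 Hz.
Fifth harmonic of the second: 5·88.9 = 444.5 Hz.
f_beat = |438.5 − 444.5| = 6.0 Hz.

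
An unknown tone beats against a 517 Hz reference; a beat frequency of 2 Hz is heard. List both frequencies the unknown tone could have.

|f − 517| = 2, so f = 517 ± 2.

515 Hz or 519 Hz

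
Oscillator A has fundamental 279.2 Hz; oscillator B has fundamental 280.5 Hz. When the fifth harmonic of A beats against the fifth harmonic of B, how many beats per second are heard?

6.5 Hz

Fifth harmonic of the first: 5·279.2 = 1396.0 Hz.
Fifth harmonic of the second: 5·280.5 = 1402.5 Hz.
f_beat = |1396.0 − 1402.5| = 6.5 Hz.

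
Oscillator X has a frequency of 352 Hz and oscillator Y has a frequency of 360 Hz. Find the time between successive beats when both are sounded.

f_beat = |352 − 360| = 8 Hz.
Beat period T = 1 / f_beat = 1 / 8 s.

0.125 s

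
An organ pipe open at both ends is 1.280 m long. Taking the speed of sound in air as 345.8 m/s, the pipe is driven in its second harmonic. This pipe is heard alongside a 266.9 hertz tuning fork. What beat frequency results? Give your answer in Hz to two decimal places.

Open pipe: f_n = n·v/(2L) = 2·345.8/(2·1.280) = 270.1562 Hz.
f_beat = |270.1562 − 266.9| = 3.26 Hz.

3.26 Hz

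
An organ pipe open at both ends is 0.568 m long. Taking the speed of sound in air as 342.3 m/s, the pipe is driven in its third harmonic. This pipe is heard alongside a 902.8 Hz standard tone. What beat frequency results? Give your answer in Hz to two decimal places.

1.16 Hz

Open pipe: f_n = n·v/(2L) = 3·342.3/(2·0.568) = 903.9613 Hz.
f_beat = |903.9613 − 902.8| = 1.16 Hz.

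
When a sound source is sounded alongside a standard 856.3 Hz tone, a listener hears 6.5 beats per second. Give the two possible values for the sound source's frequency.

|f − 856.3| = 6.5, so f = 856.3 ± 6.5.

849.8 Hz or 862.8 Hz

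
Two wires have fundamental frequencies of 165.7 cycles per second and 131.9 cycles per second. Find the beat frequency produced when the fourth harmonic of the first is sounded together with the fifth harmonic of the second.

Fourth harmonic of the first: 4·165.7 = 662.8 Hz.
Fifth harmonic of the second: 5·131.9 = 659.5 Hz.
f_beat = |662.8 − 659.5| = 3.3 Hz.

3.3 Hz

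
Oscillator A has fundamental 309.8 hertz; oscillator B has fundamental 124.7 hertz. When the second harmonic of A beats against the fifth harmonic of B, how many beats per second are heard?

3.9 Hz

Second harmonic of the first: 2·309.8 = 619.6 Hz.
Fifth harmonic of the second: 5·124.7 = 623.5 Hz.
f_beat = |619.6 − 623.5| = 3.9 Hz.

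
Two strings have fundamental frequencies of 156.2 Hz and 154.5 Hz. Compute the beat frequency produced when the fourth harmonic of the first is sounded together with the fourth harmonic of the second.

6.8 Hz

Fourth harmonic of the first: 4·156.2 = 624.8 Hz.
Fourth harmonic of the second: 4·154.5 = 618.0 Hz.
f_beat = |624.8 − 618.0| = 6.8 Hz.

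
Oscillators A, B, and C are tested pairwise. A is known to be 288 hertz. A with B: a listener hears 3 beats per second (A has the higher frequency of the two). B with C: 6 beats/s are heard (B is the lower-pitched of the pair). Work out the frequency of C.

291 Hz

B is below A, so f_B = 288 − 3 = 285 Hz.
C is above B, so f_C = 285 + 6 = 291 Hz.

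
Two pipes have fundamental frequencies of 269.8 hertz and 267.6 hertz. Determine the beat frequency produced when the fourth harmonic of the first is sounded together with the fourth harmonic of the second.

8.8 Hz

Fourth harmonic of the first: 4·269.8 = 1079.2 Hz.
Fourth harmonic of the second: 4·267.6 = 1070.4 Hz.
f_beat = |1079.2 − 1070.4| = 8.8 Hz.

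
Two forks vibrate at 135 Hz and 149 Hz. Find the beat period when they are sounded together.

0.071 s

f_beat = |135 − 149| = 14 Hz.
Beat period T = 1 / f_beat = 1 / 14 s.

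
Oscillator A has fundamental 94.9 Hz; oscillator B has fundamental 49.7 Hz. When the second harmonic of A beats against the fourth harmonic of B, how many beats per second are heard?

9.0 Hz

Second harmonic of the first: 2·94.9 = 189.8 Hz.
Fourth harmonic of the second: 4·49.7 = 198.8 Hz.
f_beat = |189.8 − 198.8| = 9.0 Hz.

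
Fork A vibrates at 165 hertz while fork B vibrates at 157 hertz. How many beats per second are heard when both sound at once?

8 Hz

Beats arise from superposition of two nearby frequencies; the beat rate is |f₁ − f₂|.
|165 − 157| = 8 Hz.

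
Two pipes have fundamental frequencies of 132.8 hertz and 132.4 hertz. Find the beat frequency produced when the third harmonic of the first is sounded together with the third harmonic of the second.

Third harmonic of the first: 3·132.8 = 398.4 Hz.
Third harmonic of the second: 3·132.4 = 397.2 Hz.
f_beat = |398.4 − 397.2| = 1.2 Hz.

1.2 Hz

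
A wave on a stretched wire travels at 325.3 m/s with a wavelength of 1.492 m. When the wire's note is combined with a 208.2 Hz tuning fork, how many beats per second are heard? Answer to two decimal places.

Source frequency f = v/λ = 325.3/1.492 = 218.0295 Hz.
f_beat = |218.0295 − 208.2| = 9.83 Hz.

9.83 Hz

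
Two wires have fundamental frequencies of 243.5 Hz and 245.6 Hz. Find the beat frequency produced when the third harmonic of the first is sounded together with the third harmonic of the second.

6.3 Hz

Third harmonic of the first: 3·243.5 = 730.5 Hz.
Third harmonic of the second: 3·245.6 = 736.8 Hz.
f_beat = |730.5 − 736.8| = 6.3 Hz.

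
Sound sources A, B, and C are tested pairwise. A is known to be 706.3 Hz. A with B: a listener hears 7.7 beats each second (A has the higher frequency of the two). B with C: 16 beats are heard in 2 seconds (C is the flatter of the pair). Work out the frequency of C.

690.6 Hz

B is below A, so f_B = 706.3 − 7.7 = 698.6 Hz.
B–C: Beat frequency = 16/2 = 8 Hz.
C is below B, so f_C = 698.6 − 8 = 690.6 Hz.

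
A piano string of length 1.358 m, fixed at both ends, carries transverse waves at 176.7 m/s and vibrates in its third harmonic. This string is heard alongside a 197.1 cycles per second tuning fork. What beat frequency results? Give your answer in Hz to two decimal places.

1.92 Hz

For a string fixed at both ends, f_n = n·v/(2L) = 3·176.7/(2·1.358) = 195.1767 Hz.
f_beat = |195.1767 − 197.1| = 1.92 Hz.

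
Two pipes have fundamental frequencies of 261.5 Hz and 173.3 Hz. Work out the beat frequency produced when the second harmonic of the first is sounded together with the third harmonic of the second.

3.1 Hz

Second harmonic of the first: 2·261.5 = 523.0 Hz.
Third harmonic of the second: 3·173.3 = 519.9 Hz.
f_beat = |523.0 − 519.9| = 3.1 Hz.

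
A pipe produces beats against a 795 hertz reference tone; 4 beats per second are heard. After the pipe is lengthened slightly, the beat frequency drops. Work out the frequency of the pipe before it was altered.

799 Hz

|f − 795| = 4, so the pipe was at either 791 Hz or 799 Hz.
A longer pipe has a lower fundamental; the adjustment lowers the pipe's frequency.
The beat rate fell, so the adjustment moved the pipe toward 795 Hz — it must have started above the reference.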